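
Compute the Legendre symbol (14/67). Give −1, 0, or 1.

Euler's criterion: (14/67) ≡ 14^33 (mod 67).
14^2 ≡ 62 (mod 67)
14^4 ≡ 25 (mod 67)
14^8 ≡ 22 (mod 67)
14^16 ≡ 15 (mod 67)
14^32 ≡ 24 (mod 67)
14^33 = 14^(32+1) ≡ 1 (mod 67).
Result is 1, so (14/67) = 1.

1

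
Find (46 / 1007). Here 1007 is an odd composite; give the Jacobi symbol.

Pull out 2: since 1007 ≡ 7 (mod 8), (2/1007) = +1.
Reciprocity: 23 ≡ 3 and 1007 ≡ 3 (mod 4), so (23/1007) = −(1007/23).
Reduce top mod 23: now compute (18/23).
Pull out 2: since 23 ≡ 7 (mod 8), (2/23) = +1.
Reciprocity: 9 ≡ 1 and 23 ≡ 3 (mod 4), so (9/23) = +(23/9).
Reduce top mod 9: now compute (5/9).
Reciprocity: 5 ≡ 1 and 9 ≡ 1 (mod 4), so (5/9) = +(9/5).
Reduce top mod 5: now compute (4/5).
Pull out 2^2: since 5 ≡ 5 (mod 8), (2/5) = -1, so (2/5)^2 = +1.
Reached (1/5) = 1. Collecting the sign flips along the way, the symbol is -1.

-1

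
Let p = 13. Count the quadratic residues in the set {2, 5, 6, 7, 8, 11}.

0

(2/13) = -1 → non-residue.
(5/13) = -1 → non-residue.
(6/13) = -1 → non-residue.
(7/13) = -1 → non-residue.
(8/13) = -1 → non-residue.
(11/13) = -1 → non-residue.
Total quadratic residues among the 6: 0.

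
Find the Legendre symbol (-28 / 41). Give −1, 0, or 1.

-1

First reduce: -28 ≡ 13 (mod 41).
Reciprocity: 13 ≡ 1 and 41 ≡ 1 (mod 4), so (13/41) = +(41/13).
Reduce top mod 13: now compute (2/13).
Pull out 2: since 13 ≡ 5 (mod 8), (2/13) = -1.
Reached (1/13) = 1. Collecting the sign flips along the way, the symbol is -1.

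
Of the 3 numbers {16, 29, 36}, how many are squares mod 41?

2

(16/41) = +1 → QR.
(29/41) = -1 → non-residue.
(36/41) = +1 → QR.
Total quadratic residues among the 3: 2.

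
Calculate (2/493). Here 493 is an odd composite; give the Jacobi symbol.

-1

Pull out 2: since 493 ≡ 5 (mod 8), (2/493) = -1.
Reached (1/493) = 1. Collecting the sign flips along the way, the symbol is -1.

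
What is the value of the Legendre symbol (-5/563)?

1

First reduce: -5 ≡ 558 (mod 563).
Pull out 2: since 563 ≡ 3 (mod 8), (2/563) = -1.
Reciprocity: 279 ≡ 3 and 563 ≡ 3 (mod 4), so (279/563) = −(563/279).
Reduce top mod 279: now compute (5/279).
Reciprocity: 5 ≡ 1 and 279 ≡ 3 (mod 4), so (5/279) = +(279/5).
Reduce top mod 5: now compute (4/5).
Pull out 2^2: since 5 ≡ 5 (mod 8), (2/5) = -1, so (2/5)^2 = +1.
Reached (1/5) = 1. Collecting the sign flips along the way, the symbol is +1.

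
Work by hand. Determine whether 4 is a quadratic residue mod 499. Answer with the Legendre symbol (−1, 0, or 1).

1

Euler's criterion: (4/499) ≡ 4^249 (mod 499).
4^2 ≡ 16 (mod 499)
4^4 ≡ 256 (mod 499)
4^8 ≡ 167 (mod 499)
4^16 ≡ 444 (mod 499)
4^32 ≡ 31 (mod 499)
4^64 ≡ 462 (mod 499)
4^128 ≡ 371 (mod 499)
4^249 = 4^(128+64+32+16+8+1) ≡ 1 (mod 499).
Result is 1, so (4/499) = 1.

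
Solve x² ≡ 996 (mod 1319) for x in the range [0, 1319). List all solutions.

Since 1319 ≡ 3 (mod 4), a square root of 996 is 996^((1319+1)/4) = 996^330 mod 1319.
Repeated squaring: 996^2≡128, 996^4≡556, 996^8≡490, 996^16≡42, 996^32≡445, 996^64≡175, 996^128≡288, 996^256≡1166 (mod 1319).
996^330 = 996^(256+64+8+2) ≡ 377 (mod 1319).
Check: 377² = 142129 ≡ 996 (mod 1319). The two roots are 377 and 942.

377, 942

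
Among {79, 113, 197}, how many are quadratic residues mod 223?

(79/223) = -1 → non-residue.
(113/223) = -1 → non-residue.
(197/223) = +1 → QR.
Total quadratic residues among the 3: 1.

1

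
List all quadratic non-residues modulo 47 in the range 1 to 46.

Square k = 1,…,23 (k and 47−k give the same square):
1²=1, 2²=4, 3²=9, 4²=16, 5²=25, 6²=36, 7²≡2, 8²≡17, 9²≡34, 10²≡6, 11²≡27, 12²≡3, 13²≡28, 14²≡8, 15²≡37, 16²≡21, 17²≡7, 18²≡42, 19²≡32, 20²≡24, 21²≡18, 22²≡14, 23²≡12 (mod 47).
The residues are {1, 2, 3, 4, 6, 7, 8, 9, 12, 14, 16, 17, 18, 21, 24, 25, 27, 28, 32, 34, 36, 37, 42}; the non-residues are the remaining 23 nonzero classes.

5, 10, 11, 13, 15, 19, 20, 22, 23, 26, 29, 30, 31, 33, 35, 38, 39, 40, 41, 43, 44, 45, 46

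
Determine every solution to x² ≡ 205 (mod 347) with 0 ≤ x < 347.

Since 347 ≡ 3 (mod 4), a square root of 205 is 205^((347+1)/4) = 205^87 mod 347.
Repeated squaring: 205^2≡38, 205^4≡56, 205^8≡13, 205^16≡169, 205^32≡107, 205^64≡345 (mod 347).
205^87 = 205^(64+16+4+2+1) ≡ 202 (mod 347).
Check: 202² = 40804 ≡ 205 (mod 347). The two roots are 145 and 202.

145, 202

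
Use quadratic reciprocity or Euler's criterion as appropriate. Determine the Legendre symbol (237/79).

First reduce: 237 ≡ 0 (mod 79).
Top reduces to 0: gcd > 1, so the symbol is 0.

0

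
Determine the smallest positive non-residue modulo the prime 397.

2

(2/397) = −1, so 2 is the smallest positive non-residue mod 397.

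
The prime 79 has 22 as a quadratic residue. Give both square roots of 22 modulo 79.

Since 79 ≡ 3 (mod 4), a square root of 22 is 22^((79+1)/4) = 22^20 mod 79.
Repeated squaring: 22^2≡10, 22^4≡21, 22^8≡46, 22^16≡62 (mod 79).
22^20 = 22^(16+4) ≡ 38 (mod 79).
Check: 38² = 1444 ≡ 22 (mod 79). The two roots are 38 and 41.

38, 41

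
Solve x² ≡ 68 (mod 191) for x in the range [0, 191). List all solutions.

91, 100

Since 191 ≡ 3 (mod 4), a square root of 68 is 68^((191+1)/4) = 68^48 mod 191.
Repeated squaring: 68^2≡40, 68^4≡72, 68^8≡27, 68^16≡156, 68^32≡79 (mod 191).
68^48 = 68^(32+16) ≡ 100 (mod 191).
Check: 100² = 10000 ≡ 68 (mod 191). The two roots are 91 and 100.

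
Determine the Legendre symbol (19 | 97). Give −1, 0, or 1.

-1

Euler's criterion: (19/97) ≡ 19^48 (mod 97).
19^2 ≡ 70 (mod 97)
19^4 ≡ 50 (mod 97)
19^8 ≡ 75 (mod 97)
19^16 ≡ 96 (mod 97)
19^32 ≡ 1 (mod 97)
19^48 = 19^(32+16) ≡ 96 (mod 97).
Result is 96 ≡ −1, so (19/97) = −1.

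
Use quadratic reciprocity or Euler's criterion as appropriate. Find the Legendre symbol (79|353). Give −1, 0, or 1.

-1

Euler's criterion: (79/353) ≡ 79^176 (mod 353).
79^2 ≡ 240 (mod 353)
79^4 ≡ 61 (mod 353)
79^8 ≡ 191 (mod 353)
79^16 ≡ 122 (mod 353)
79^32 ≡ 58 (mod 353)
79^64 ≡ 187 (mod 353)
79^128 ≡ 22 (mod 353)
79^176 = 79^(128+32+16) ≡ 352 (mod 353).
Result is 352 ≡ −1, so (79/353) = −1.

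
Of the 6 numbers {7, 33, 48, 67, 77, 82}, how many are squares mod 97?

2

(7/97) = -1 → non-residue.
(33/97) = +1 → QR.
(48/97) = +1 → QR.
(67/97) = -1 → non-residue.
(77/97) = -1 → non-residue.
(82/97) = -1 → non-residue.
Total quadratic residues among the 6: 2.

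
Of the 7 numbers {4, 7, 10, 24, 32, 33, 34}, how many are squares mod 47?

(4/47) = +1 → QR.
(7/47) = +1 → QR.
(10/47) = -1 → non-residue.
(24/47) = +1 → QR.
(32/47) = +1 → QR.
(33/47) = -1 → non-residue.
(34/47) = +1 → QR.
Total quadratic residues among the 7: 5.

5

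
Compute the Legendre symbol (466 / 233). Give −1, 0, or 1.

First reduce: 466 ≡ 0 (mod 233).
Top reduces to 0: gcd > 1, so the symbol is 0.

0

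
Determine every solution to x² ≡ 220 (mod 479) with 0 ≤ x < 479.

Since 479 ≡ 3 (mod 4), a square root of 220 is 220^((479+1)/4) = 220^120 mod 479.
Repeated squaring: 220^2≡21, 220^4≡441, 220^8≡7, 220^16≡49, 220^32≡6, 220^64≡36 (mod 479).
220^120 = 220^(64+32+16+8) ≡ 322 (mod 479).
Check: 322² = 103684 ≡ 220 (mod 479). The two roots are 157 and 322.

157, 322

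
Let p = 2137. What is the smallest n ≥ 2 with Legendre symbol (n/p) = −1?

5

(2/2137) = +1, so 2 is a residue.
(3/2137) = +1, so 3 is a residue.
(4/2137) = +1, so 4 is a residue.
(5/2137) = −1, so 5 is the smallest positive non-residue mod 2137.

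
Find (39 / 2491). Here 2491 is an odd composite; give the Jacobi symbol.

Reciprocity: 39 ≡ 3 and 2491 ≡ 3 (mod 4), so (39/2491) = −(2491/39).
Reduce top mod 39: now compute (34/39).
Pull out 2: since 39 ≡ 7 (mod 8), (2/39) = +1.
Reciprocity: 17 ≡ 1 and 39 ≡ 3 (mod 4), so (17/39) = +(39/17).
Reduce top mod 17: now compute (5/17).
Reciprocity: 5 ≡ 1 and 17 ≡ 1 (mod 4), so (5/17) = +(17/5).
Reduce top mod 5: now compute (2/5).
Pull out 2: since 5 ≡ 5 (mod 8), (2/5) = -1.
Reached (1/5) = 1. Collecting the sign flips along the way, the symbol is +1.

1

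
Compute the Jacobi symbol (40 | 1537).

-1

Pull out 2^3: since 1537 ≡ 1 (mod 8), (2/1537) = +1, so (2/1537)^3 = +1.
Reciprocity: 5 ≡ 1 and 1537 ≡ 1 (mod 4), so (5/1537) = +(1537/5).
Reduce top mod 5: now compute (2/5).
Pull out 2: since 5 ≡ 5 (mod 8), (2/5) = -1.
Reached (1/5) = 1. Collecting the sign flips along the way, the symbol is -1.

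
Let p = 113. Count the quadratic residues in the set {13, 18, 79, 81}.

(13/113) = +1 → QR.
(18/113) = +1 → QR.
(79/113) = -1 → non-residue.
(81/113) = +1 → QR.
Total quadratic residues among the 4: 3.

3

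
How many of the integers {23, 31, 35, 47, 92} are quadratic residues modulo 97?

3

(23/97) = -1 → non-residue.
(31/97) = +1 → QR.
(35/97) = +1 → QR.
(47/97) = +1 → QR.
(92/97) = -1 → non-residue.
Total quadratic residues among the 5: 3.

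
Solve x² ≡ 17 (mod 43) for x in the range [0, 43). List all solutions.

Since 43 ≡ 3 (mod 4), a square root of 17 is 17^((43+1)/4) = 17^11 mod 43.
Repeated squaring: 17^2≡31, 17^4≡15, 17^8≡10 (mod 43).
17^11 = 17^(8+2+1) ≡ 24 (mod 43).
Check: 24² = 576 ≡ 17 (mod 43). The two roots are 19 and 24.

19, 24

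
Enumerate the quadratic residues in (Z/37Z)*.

Square k = 1,…,18 (k and 37−k give the same square):
1²=1, 2²=4, 3²=9, 4²=16, 5²=25, 6²=36, 7²≡12, 8²≡27, 9²≡7, 10²≡26, 11²≡10, 12²≡33, 13²≡21, 14²≡11, 15²≡3, 16²≡34, 17²≡30, 18²≡28 (mod 37).
So the quadratic residues mod 37 are {1, 3, 4, 7, 9, 10, 11, 12, 16, 21, 25, 26, 27, 28, 30, 33, 34, 36}.

1 3 4 7 9 10 11 12 16 21 25 26 27 28 30 33 34 36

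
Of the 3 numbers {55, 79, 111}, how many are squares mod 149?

0

(55/149) = -1 → non-residue.
(79/149) = -1 → non-residue.
(111/149) = -1 → non-residue.
Total quadratic residues among the 3: 0.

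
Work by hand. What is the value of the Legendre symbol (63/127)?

-1

Reciprocity: 63 ≡ 3 and 127 ≡ 3 (mod 4), so (63/127) = −(127/63).
Reduce top mod 63: now compute (1/63).
Reached (1/63) = 1. Collecting the sign flips along the way, the symbol is -1.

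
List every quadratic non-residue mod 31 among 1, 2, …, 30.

Square k = 1,…,15 (k and 31−k give the same square):
1²=1, 2²=4, 3²=9, 4²=16, 5²=25, 6²≡5, 7²≡18, 8²≡2, 9²≡19, 10²≡7, 11²≡28, 12²≡20, 13²≡14, 14²≡10, 15²≡8 (mod 31).
The residues are {1, 2, 4, 5, 7, 8, 9, 10, 14, 16, 18, 19, 20, 25, 28}; the non-residues are the remaining 15 nonzero classes.

3 6 11 12 13 15 17 21 22 23 24 26 27 29 30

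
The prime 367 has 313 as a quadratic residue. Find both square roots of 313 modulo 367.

Since 367 ≡ 3 (mod 4), a square root of 313 is 313^((367+1)/4) = 313^92 mod 367.
Repeated squaring: 313^2≡347, 313^4≡33, 313^8≡355, 313^16≡144, 313^32≡184, 313^64≡92 (mod 367).
313^92 = 313^(64+16+8+4) ≡ 57 (mod 367).
Check: 57² = 3249 ≡ 313 (mod 367). The two roots are 57 and 310.

57, 310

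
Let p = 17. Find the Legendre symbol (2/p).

Pull out 2: since 17 ≡ 1 (mod 8), (2/17) = +1.
Reached (1/17) = 1. Collecting the sign flips along the way, the symbol is +1.

1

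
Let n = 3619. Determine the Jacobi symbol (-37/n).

First reduce: -37 ≡ 3582 (mod 3619).
Pull out 2: since 3619 ≡ 3 (mod 8), (2/3619) = -1.
Reciprocity: 1791 ≡ 3 and 3619 ≡ 3 (mod 4), so (1791/3619) = −(3619/1791).
Reduce top mod 1791: now compute (37/1791).
Reciprocity: 37 ≡ 1 and 1791 ≡ 3 (mod 4), so (37/1791) = +(1791/37).
Reduce top mod 37: now compute (15/37).
Reciprocity: 15 ≡ 3 and 37 ≡ 1 (mod 4), so (15/37) = +(37/15).
Reduce top mod 15: now compute (7/15).
Reciprocity: 7 ≡ 3 and 15 ≡ 3 (mod 4), so (7/15) = −(15/7).
Reduce top mod 7: now compute (1/7).
Reached (1/7) = 1. Collecting the sign flips along the way, the symbol is -1.

-1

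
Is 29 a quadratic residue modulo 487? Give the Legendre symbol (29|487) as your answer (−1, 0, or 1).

Reciprocity: 29 ≡ 1 and 487 ≡ 3 (mod 4), so (29/487) = +(487/29).
Reduce top mod 29: now compute (23/29).
Reciprocity: 23 ≡ 3 and 29 ≡ 1 (mod 4), so (23/29) = +(29/23).
Reduce top mod 23: now compute (6/23).
Pull out 2: since 23 ≡ 7 (mod 8), (2/23) = +1.
Reciprocity: 3 ≡ 3 and 23 ≡ 3 (mod 4), so (3/23) = −(23/3).
Reduce top mod 3: now compute (2/3).
Pull out 2: since 3 ≡ 3 (mod 8), (2/3) = -1.
Reached (1/3) = 1. Collecting the sign flips along the way, the symbol is +1.

1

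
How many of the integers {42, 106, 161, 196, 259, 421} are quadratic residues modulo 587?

2

(42/587) = -1 → non-residue.
(106/587) = -1 → non-residue.
(161/587) = -1 → non-residue.
(196/587) = +1 → QR.
(259/587) = -1 → non-residue.
(421/587) = +1 → QR.
Total quadratic residues among the 6: 2.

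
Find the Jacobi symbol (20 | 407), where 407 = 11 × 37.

-1

Pull out 2^2: since 407 ≡ 7 (mod 8), (2/407) = +1, so (2/407)^2 = +1.
Reciprocity: 5 ≡ 1 and 407 ≡ 3 (mod 4), so (5/407) = +(407/5).
Reduce top mod 5: now compute (2/5).
Pull out 2: since 5 ≡ 5 (mod 8), (2/5) = -1.
Reached (1/5) = 1. Collecting the sign flips along the way, the symbol is -1.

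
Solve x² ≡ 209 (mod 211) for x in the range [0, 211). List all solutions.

93, 118

Since 211 ≡ 3 (mod 4), a square root of 209 is 209^((211+1)/4) = 209^53 mod 211.
Repeated squaring: 209^2≡4, 209^4≡16, 209^8≡45, 209^16≡126, 209^32≡51 (mod 211).
209^53 = 209^(32+16+4+1) ≡ 93 (mod 211).
Check: 93² = 8649 ≡ 209 (mod 211). The two roots are 93 and 118.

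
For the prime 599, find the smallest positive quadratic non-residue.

7

(2/599) = +1, so 2 is a residue.
(3/599) = +1, so 3 is a residue.
(4/599) = +1, so 4 is a residue.
(5/599) = +1, so 5 is a residue.
(6/599) = +1, so 6 is a residue.
(7/599) = −1, so 7 is the smallest positive non-residue mod 599.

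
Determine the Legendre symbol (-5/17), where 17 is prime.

Euler's criterion: (-5/17) ≡ 12^8 (mod 17).
12^2 ≡ 8 (mod 17)
12^4 ≡ 13 (mod 17)
12^8 ≡ 16 (mod 17)
12^8 = 12^(8) ≡ 16 (mod 17).
Result is 16 ≡ −1, so (-5/17) = −1.

-1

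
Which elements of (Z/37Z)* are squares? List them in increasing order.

1,3,4,7,9,10,11,12,16,21,25,26,27,28,30,33,34,36

Square k = 1,…,18 (k and 37−k give the same square):
1²=1, 2²=4, 3²=9, 4²=16, 5²=25, 6²=36, 7²≡12, 8²≡27, 9²≡7, 10²≡26, 11²≡10, 12²≡33, 13²≡21, 14²≡11, 15²≡3, 16²≡34, 17²≡30, 18²≡28 (mod 37).
So the quadratic residues mod 37 are {1, 3, 4, 7, 9, 10, 11, 12, 16, 21, 25, 26, 27, 28, 30, 33, 34, 36}.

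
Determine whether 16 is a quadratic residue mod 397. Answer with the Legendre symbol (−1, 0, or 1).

Pull out 2^4: since 397 ≡ 5 (mod 8), (2/397) = -1, so (2/397)^4 = +1.
Reached (1/397) = 1. Collecting the sign flips along the way, the symbol is +1.

1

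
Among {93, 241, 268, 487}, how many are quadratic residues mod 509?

3

(93/509) = +1 → QR.
(241/509) = +1 → QR.
(268/509) = +1 → QR.
(487/509) = -1 → non-residue.
Total quadratic residues among the 4: 3.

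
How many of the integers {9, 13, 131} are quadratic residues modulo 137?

(9/137) = +1 → QR.
(13/137) = -1 → non-residue.
(131/137) = -1 → non-residue.
Total quadratic residues among the 3: 1.

1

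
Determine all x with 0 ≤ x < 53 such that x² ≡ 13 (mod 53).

15, 38

53 ≡ 1 (mod 4), so we find a root by search.
Trying successive values, 15² = 225 ≡ 13 (mod 53). The other root is 53 − 15 = 38.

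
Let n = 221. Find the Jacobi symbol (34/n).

0

Pull out 2: since 221 ≡ 5 (mod 8), (2/221) = -1.
Reciprocity: 17 ≡ 1 and 221 ≡ 1 (mod 4), so (17/221) = +(221/17).
Reduce top mod 17: now compute (0/17).
Top reduces to 0: gcd > 1, so the symbol is 0.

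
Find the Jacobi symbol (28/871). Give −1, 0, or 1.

Pull out 2^2: since 871 ≡ 7 (mod 8), (2/871) = +1, so (2/871)^2 = +1.
Reciprocity: 7 ≡ 3 and 871 ≡ 3 (mod 4), so (7/871) = −(871/7).
Reduce top mod 7: now compute (3/7).
Reciprocity: 3 ≡ 3 and 7 ≡ 3 (mod 4), so (3/7) = −(7/3).
Reduce top mod 3: now compute (1/3).
Reached (1/3) = 1. Collecting the sign flips along the way, the symbol is +1.

1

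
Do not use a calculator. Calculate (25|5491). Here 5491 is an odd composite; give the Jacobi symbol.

Reciprocity: 25 ≡ 1 and 5491 ≡ 3 (mod 4), so (25/5491) = +(5491/25).
Reduce top mod 25: now compute (16/25).
Pull out 2^4: since 25 ≡ 1 (mod 8), (2/25) = +1, so (2/25)^4 = +1.
Reached (1/25) = 1. Collecting the sign flips along the way, the symbol is +1.

1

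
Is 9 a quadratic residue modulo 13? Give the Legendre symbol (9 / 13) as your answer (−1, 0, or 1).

1

Reciprocity: 9 ≡ 1 and 13 ≡ 1 (mod 4), so (9/13) = +(13/9).
Reduce top mod 9: now compute (4/9).
Pull out 2^2: since 9 ≡ 1 (mod 8), (2/9) = +1, so (2/9)^2 = +1.
Reached (1/9) = 1. Collecting the sign flips along the way, the symbol is +1.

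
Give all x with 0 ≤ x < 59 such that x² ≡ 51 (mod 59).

13, 46

Since 59 ≡ 3 (mod 4), a square root of 51 is 51^((59+1)/4) = 51^15 mod 59.
Repeated squaring: 51^2≡5, 51^4≡25, 51^8≡35 (mod 59).
51^15 = 51^(8+4+2+1) ≡ 46 (mod 59).
Check: 46² = 2116 ≡ 51 (mod 59). The two roots are 13 and 46.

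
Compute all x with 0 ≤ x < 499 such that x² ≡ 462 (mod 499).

31, 468

Since 499 ≡ 3 (mod 4), a square root of 462 is 462^((499+1)/4) = 462^125 mod 499.
Repeated squaring: 462^2≡371, 462^4≡416, 462^8≡402, 462^16≡427, 462^32≡194, 462^64≡211 (mod 499).
462^125 = 462^(64+32+16+8+4+1) ≡ 31 (mod 499).
Check: 31² = 961 ≡ 462 (mod 499). The two roots are 31 and 468.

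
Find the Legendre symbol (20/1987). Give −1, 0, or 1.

-1

Pull out 2^2: since 1987 ≡ 3 (mod 8), (2/1987) = -1, so (2/1987)^2 = +1.
Reciprocity: 5 ≡ 1 and 1987 ≡ 3 (mod 4), so (5/1987) = +(1987/5).
Reduce top mod 5: now compute (2/5).
Pull out 2: since 5 ≡ 5 (mod 8), (2/5) = -1.
Reached (1/5) = 1. Collecting the sign flips along the way, the symbol is -1.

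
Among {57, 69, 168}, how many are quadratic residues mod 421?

(57/421) = -1 → non-residue.
(69/421) = -1 → non-residue.
(168/421) = -1 → non-residue.
Total quadratic residues among the 3: 0.

0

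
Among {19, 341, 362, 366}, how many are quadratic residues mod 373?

1

(19/373) = -1 → non-residue.
(341/373) = -1 → non-residue.
(362/373) = -1 → non-residue.
(366/373) = +1 → QR.
Total quadratic residues among the 4: 1.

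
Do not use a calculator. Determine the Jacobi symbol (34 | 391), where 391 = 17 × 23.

0

Pull out 2: since 391 ≡ 7 (mod 8), (2/391) = +1.
Reciprocity: 17 ≡ 1 and 391 ≡ 3 (mod 4), so (17/391) = +(391/17).
Reduce top mod 17: now compute (0/17).
Top reduces to 0: gcd > 1, so the symbol is 0.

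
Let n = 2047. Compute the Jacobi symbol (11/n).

Reciprocity: 11 ≡ 3 and 2047 ≡ 3 (mod 4), so (11/2047) = −(2047/11).
Reduce top mod 11: now compute (1/11).
Reached (1/11) = 1. Collecting the sign flips along the way, the symbol is -1.

-1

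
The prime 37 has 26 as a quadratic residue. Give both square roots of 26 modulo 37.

10, 27

37 ≡ 1 (mod 4), so we find a root by search.
Trying successive values, 10² = 100 ≡ 26 (mod 37). The other root is 37 − 10 = 27.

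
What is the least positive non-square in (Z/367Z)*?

3

(2/367) = +1, so 2 is a residue.
(3/367) = −1, so 3 is the smallest positive non-residue mod 367.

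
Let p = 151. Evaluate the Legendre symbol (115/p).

-1

Reciprocity: 115 ≡ 3 and 151 ≡ 3 (mod 4), so (115/151) = −(151/115).
Reduce top mod 115: now compute (36/115).
Pull out 2^2: since 115 ≡ 3 (mod 8), (2/115) = -1, so (2/115)^2 = +1.
Reciprocity: 9 ≡ 1 and 115 ≡ 3 (mod 4), so (9/115) = +(115/9).
Reduce top mod 9: now compute (7/9).
Reciprocity: 7 ≡ 3 and 9 ≡ 1 (mod 4), so (7/9) = +(9/7).
Reduce top mod 7: now compute (2/7).
Pull out 2: since 7 ≡ 7 (mod 8), (2/7) = +1.
Reached (1/7) = 1. Collecting the sign flips along the way, the symbol is -1.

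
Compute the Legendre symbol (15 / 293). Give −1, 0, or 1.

1

Reciprocity: 15 ≡ 3 and 293 ≡ 1 (mod 4), so (15/293) = +(293/15).
Reduce top mod 15: now compute (8/15).
Pull out 2^3: since 15 ≡ 7 (mod 8), (2/15) = +1, so (2/15)^3 = +1.
Reached (1/15) = 1. Collecting the sign flips along the way, the symbol is +1.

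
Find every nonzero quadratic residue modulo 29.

1, 4, 5, 6, 7, 9, 13, 16, 20, 22, 23, 24, 25, 28

Square k = 1,…,14 (k and 29−k give the same square):
1²=1, 2²=4, 3²=9, 4²=16, 5²=25, 6²≡7, 7²≡20, 8²≡6, 9²≡23, 10²≡13, 11²≡5, 12²≡28, 13²≡24, 14²≡22 (mod 29).
So the quadratic residues mod 29 are {1, 4, 5, 6, 7, 9, 13, 16, 20, 22, 23, 24, 25, 28}.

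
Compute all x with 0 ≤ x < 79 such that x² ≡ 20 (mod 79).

39, 40

Since 79 ≡ 3 (mod 4), a square root of 20 is 20^((79+1)/4) = 20^20 mod 79.
Repeated squaring: 20^2≡5, 20^4≡25, 20^8≡72, 20^16≡49 (mod 79).
20^20 = 20^(16+4) ≡ 40 (mod 79).
Check: 40² = 1600 ≡ 20 (mod 79). The two roots are 39 and 40.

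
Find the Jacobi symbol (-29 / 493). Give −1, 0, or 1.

0

First reduce: -29 ≡ 464 (mod 493).
Pull out 2^4: since 493 ≡ 5 (mod 8), (2/493) = -1, so (2/493)^4 = +1.
Reciprocity: 29 ≡ 1 and 493 ≡ 1 (mod 4), so (29/493) = +(493/29).
Reduce top mod 29: now compute (0/29).
Top reduces to 0: gcd > 1, so the symbol is 0.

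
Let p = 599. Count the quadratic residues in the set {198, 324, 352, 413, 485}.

2

(198/599) = -1 → non-residue.
(324/599) = +1 → QR.
(352/599) = -1 → non-residue.
(413/599) = +1 → QR.
(485/599) = -1 → non-residue.
Total quadratic residues among the 5: 2.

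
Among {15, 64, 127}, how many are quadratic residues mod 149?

2

(15/149) = -1 → non-residue.
(64/149) = +1 → QR.
(127/149) = +1 → QR.
Total quadratic residues among the 3: 2.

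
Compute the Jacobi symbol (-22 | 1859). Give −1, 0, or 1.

First reduce: -22 ≡ 1837 (mod 1859).
Reciprocity: 1837 ≡ 1 and 1859 ≡ 3 (mod 4), so (1837/1859) = +(1859/1837).
Reduce top mod 1837: now compute (22/1837).
Pull out 2: since 1837 ≡ 5 (mod 8), (2/1837) = -1.
Reciprocity: 11 ≡ 3 and 1837 ≡ 1 (mod 4), so (11/1837) = +(1837/11).
Reduce top mod 11: now compute (0/11).
Top reduces to 0: gcd > 1, so the symbol is 0.

0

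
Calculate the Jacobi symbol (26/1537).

Pull out 2: since 1537 ≡ 1 (mod 8), (2/1537) = +1.
Reciprocity: 13 ≡ 1 and 1537 ≡ 1 (mod 4), so (13/1537) = +(1537/13).
Reduce top mod 13: now compute (3/13).
Reciprocity: 3 ≡ 3 and 13 ≡ 1 (mod 4), so (3/13) = +(13/3).
Reduce top mod 3: now compute (1/3).
Reached (1/3) = 1. Collecting the sign flips along the way, the symbol is +1.

1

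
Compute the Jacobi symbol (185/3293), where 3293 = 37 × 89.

0

Reciprocity: 185 ≡ 1 and 3293 ≡ 1 (mod 4), so (185/3293) = +(3293/185).
Reduce top mod 185: now compute (148/185).
Pull out 2^2: since 185 ≡ 1 (mod 8), (2/185) = +1, so (2/185)^2 = +1.
Reciprocity: 37 ≡ 1 and 185 ≡ 1 (mod 4), so (37/185) = +(185/37).
Reduce top mod 37: now compute (0/37).
Top reduces to 0: gcd > 1, so the symbol is 0.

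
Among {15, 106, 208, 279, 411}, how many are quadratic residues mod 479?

(15/479) = +1 → QR.
(106/479) = -1 → non-residue.
(208/479) = -1 → non-residue.
(279/479) = -1 → non-residue.
(411/479) = +1 → QR.
Total quadratic residues among the 5: 2.

2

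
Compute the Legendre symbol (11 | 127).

Reciprocity: 11 ≡ 3 and 127 ≡ 3 (mod 4), so (11/127) = −(127/11).
Reduce top mod 11: now compute (6/11).
Pull out 2: since 11 ≡ 3 (mod 8), (2/11) = -1.
Reciprocity: 3 ≡ 3 and 11 ≡ 3 (mod 4), so (3/11) = −(11/3).
Reduce top mod 3: now compute (2/3).
Pull out 2: since 3 ≡ 3 (mod 8), (2/3) = -1.
Reached (1/3) = 1. Collecting the sign flips along the way, the symbol is +1.

1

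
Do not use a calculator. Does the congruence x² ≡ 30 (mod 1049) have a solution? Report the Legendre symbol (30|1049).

-1

Pull out 2: since 1049 ≡ 1 (mod 8), (2/1049) = +1.
Reciprocity: 15 ≡ 3 and 1049 ≡ 1 (mod 4), so (15/1049) = +(1049/15).
Reduce top mod 15: now compute (14/15).
Pull out 2: since 15 ≡ 7 (mod 8), (2/15) = +1.
Reciprocity: 7 ≡ 3 and 15 ≡ 3 (mod 4), so (7/15) = −(15/7).
Reduce top mod 7: now compute (1/7).
Reached (1/7) = 1. Collecting the sign flips along the way, the symbol is -1.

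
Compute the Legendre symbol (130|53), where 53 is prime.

1

First reduce: 130 ≡ 24 (mod 53).
Pull out 2^3: since 53 ≡ 5 (mod 8), (2/53) = -1, so (2/53)^3 = -1.
Reciprocity: 3 ≡ 3 and 53 ≡ 1 (mod 4), so (3/53) = +(53/3).
Reduce top mod 3: now compute (2/3).
Pull out 2: since 3 ≡ 3 (mod 8), (2/3) = -1.
Reached (1/3) = 1. Collecting the sign flips along the way, the symbol is +1.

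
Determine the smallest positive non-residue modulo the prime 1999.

3

(2/1999) = +1, so 2 is a residue.
(3/1999) = −1, so 3 is the smallest positive non-residue mod 1999.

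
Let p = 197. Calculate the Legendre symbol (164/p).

Pull out 2^2: since 197 ≡ 5 (mod 8), (2/197) = -1, so (2/197)^2 = +1.
Reciprocity: 41 ≡ 1 and 197 ≡ 1 (mod 4), so (41/197) = +(197/41).
Reduce top mod 41: now compute (33/41).
Reciprocity: 33 ≡ 1 and 41 ≡ 1 (mod 4), so (33/41) = +(41/33).
Reduce top mod 33: now compute (8/33).
Pull out 2^3: since 33 ≡ 1 (mod 8), (2/33) = +1, so (2/33)^3 = +1.
Reached (1/33) = 1. Collecting the sign flips along the way, the symbol is +1.

1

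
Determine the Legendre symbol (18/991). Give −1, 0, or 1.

Euler's criterion: (18/991) ≡ 18^495 (mod 991).
18^2 ≡ 324 (mod 991)
18^4 ≡ 921 (mod 991)
18^8 ≡ 936 (mod 991)
18^16 ≡ 52 (mod 991)
18^32 ≡ 722 (mod 991)
18^64 ≡ 18 (mod 991)
18^128 ≡ 324 (mod 991)
18^256 ≡ 921 (mod 991)
18^495 = 18^(256+128+64+32+8+4+2+1) ≡ 1 (mod 991).
Result is 1, so (18/991) = 1.

1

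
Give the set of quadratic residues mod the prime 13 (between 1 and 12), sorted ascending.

1,3,4,9,10,12

Square k = 1,…,6 (k and 13−k give the same square):
1²=1, 2²=4, 3²=9, 4²≡3, 5²≡12, 6²≡10 (mod 13).
So the quadratic residues mod 13 are {1, 3, 4, 9, 10, 12}.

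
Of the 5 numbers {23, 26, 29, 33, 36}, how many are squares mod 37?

(23/37) = -1 → non-residue.
(26/37) = +1 → QR.
(29/37) = -1 → non-residue.
(33/37) = +1 → QR.
(36/37) = +1 → QR.
Total quadratic residues among the 5: 3.

3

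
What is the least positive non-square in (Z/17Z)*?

(2/17) = +1, so 2 is a residue.
(3/17) = −1, so 3 is the smallest positive non-residue mod 17.

3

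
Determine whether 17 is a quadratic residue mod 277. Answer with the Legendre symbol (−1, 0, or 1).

-1

Euler's criterion: (17/277) ≡ 17^138 (mod 277).
17^2 ≡ 12 (mod 277)
17^4 ≡ 144 (mod 277)
17^8 ≡ 238 (mod 277)
17^16 ≡ 136 (mod 277)
17^32 ≡ 214 (mod 277)
17^64 ≡ 91 (mod 277)
17^128 ≡ 248 (mod 277)
17^138 = 17^(128+8+2) ≡ 276 (mod 277).
Result is 276 ≡ −1, so (17/277) = −1.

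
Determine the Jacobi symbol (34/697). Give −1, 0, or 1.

0

Pull out 2: since 697 ≡ 1 (mod 8), (2/697) = +1.
Reciprocity: 17 ≡ 1 and 697 ≡ 1 (mod 4), so (17/697) = +(697/17).
Reduce top mod 17: now compute (0/17).
Top reduces to 0: gcd > 1, so the symbol is 0.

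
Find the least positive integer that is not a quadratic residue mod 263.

(2/263) = +1, so 2 is a residue.
(3/263) = +1, so 3 is a residue.
(4/263) = +1, so 4 is a residue.
(5/263) = −1, so 5 is the smallest positive non-residue mod 263.

5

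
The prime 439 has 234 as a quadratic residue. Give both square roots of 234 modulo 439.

Since 439 ≡ 3 (mod 4), a square root of 234 is 234^((439+1)/4) = 234^110 mod 439.
Repeated squaring: 234^2≡320, 234^4≡113, 234^8≡38, 234^16≡127, 234^32≡325, 234^64≡265 (mod 439).
234^110 = 234^(64+32+8+4+2) ≡ 371 (mod 439).
Check: 371² = 137641 ≡ 234 (mod 439). The two roots are 68 and 371.

68, 371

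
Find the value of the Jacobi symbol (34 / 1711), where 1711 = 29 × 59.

Pull out 2: since 1711 ≡ 7 (mod 8), (2/1711) = +1.
Reciprocity: 17 ≡ 1 and 1711 ≡ 3 (mod 4), so (17/1711) = +(1711/17).
Reduce top mod 17: now compute (11/17).
Reciprocity: 11 ≡ 3 and 17 ≡ 1 (mod 4), so (11/17) = +(17/11).
Reduce top mod 11: now compute (6/11).
Pull out 2: since 11 ≡ 3 (mod 8), (2/11) = -1.
Reciprocity: 3 ≡ 3 and 11 ≡ 3 (mod 4), so (3/11) = −(11/3).
Reduce top mod 3: now compute (2/3).
Pull out 2: since 3 ≡ 3 (mod 8), (2/3) = -1.
Reached (1/3) = 1. Collecting the sign flips along the way, the symbol is -1.

-1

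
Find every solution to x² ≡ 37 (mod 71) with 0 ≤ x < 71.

Since 71 ≡ 3 (mod 4), a square root of 37 is 37^((71+1)/4) = 37^18 mod 71.
Repeated squaring: 37^2≡20, 37^4≡45, 37^8≡37, 37^16≡20 (mod 71).
37^18 = 37^(16+2) ≡ 45 (mod 71).
Check: 45² = 2025 ≡ 37 (mod 71). The two roots are 26 and 45.

26, 45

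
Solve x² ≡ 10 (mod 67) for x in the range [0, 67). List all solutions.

Since 67 ≡ 3 (mod 4), a square root of 10 is 10^((67+1)/4) = 10^17 mod 67.
Repeated squaring: 10^2≡33, 10^4≡17, 10^8≡21, 10^16≡39 (mod 67).
10^17 = 10^(16+1) ≡ 55 (mod 67).
Check: 55² = 3025 ≡ 10 (mod 67). The two roots are 12 and 55.

12, 55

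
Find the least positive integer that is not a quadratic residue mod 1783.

(2/1783) = +1, so 2 is a residue.
(3/1783) = −1, so 3 is the smallest positive non-residue mod 1783.

3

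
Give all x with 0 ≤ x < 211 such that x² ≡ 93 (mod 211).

84, 127

Since 211 ≡ 3 (mod 4), a square root of 93 is 93^((211+1)/4) = 93^53 mod 211.
Repeated squaring: 93^2≡209, 93^4≡4, 93^8≡16, 93^16≡45, 93^32≡126 (mod 211).
93^53 = 93^(32+16+4+1) ≡ 84 (mod 211).
Check: 84² = 7056 ≡ 93 (mod 211). The two roots are 84 and 127.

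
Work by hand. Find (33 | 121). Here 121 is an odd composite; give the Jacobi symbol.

Reciprocity: 33 ≡ 1 and 121 ≡ 1 (mod 4), so (33/121) = +(121/33).
Reduce top mod 33: now compute (22/33).
Pull out 2: since 33 ≡ 1 (mod 8), (2/33) = +1.
Reciprocity: 11 ≡ 3 and 33 ≡ 1 (mod 4), so (11/33) = +(33/11).
Reduce top mod 11: now compute (0/11).
Top reduces to 0: gcd > 1, so the symbol is 0.

0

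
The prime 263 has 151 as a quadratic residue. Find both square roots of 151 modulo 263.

64, 199

Since 263 ≡ 3 (mod 4), a square root of 151 is 151^((263+1)/4) = 151^66 mod 263.
Repeated squaring: 151^2≡183, 151^4≡88, 151^8≡117, 151^16≡13, 151^32≡169, 151^64≡157 (mod 263).
151^66 = 151^(64+2) ≡ 64 (mod 263).
Check: 64² = 4096 ≡ 151 (mod 263). The two roots are 64 and 199.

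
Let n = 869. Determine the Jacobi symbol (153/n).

Reciprocity: 153 ≡ 1 and 869 ≡ 1 (mod 4), so (153/869) = +(869/153).
Reduce top mod 153: now compute (104/153).
Pull out 2^3: since 153 ≡ 1 (mod 8), (2/153) = +1, so (2/153)^3 = +1.
Reciprocity: 13 ≡ 1 and 153 ≡ 1 (mod 4), so (13/153) = +(153/13).
Reduce top mod 13: now compute (10/13).
Pull out 2: since 13 ≡ 5 (mod 8), (2/13) = -1.
Reciprocity: 5 ≡ 1 and 13 ≡ 1 (mod 4), so (5/13) = +(13/5).
Reduce top mod 5: now compute (3/5).
Reciprocity: 3 ≡ 3 and 5 ≡ 1 (mod 4), so (3/5) = +(5/3).
Reduce top mod 3: now compute (2/3).
Pull out 2: since 3 ≡ 3 (mod 8), (2/3) = -1.
Reached (1/3) = 1. Collecting the sign flips along the way, the symbol is +1.

1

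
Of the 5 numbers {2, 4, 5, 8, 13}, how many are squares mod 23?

(2/23) = +1 → QR.
(4/23) = +1 → QR.
(5/23) = -1 → non-residue.
(8/23) = +1 → QR.
(13/23) = +1 → QR.
Total quadratic residues among the 5: 4.

4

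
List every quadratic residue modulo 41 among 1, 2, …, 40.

1,2,4,5,8,9,10,16,18,20,21,23,25,31,32,33,36,37,39,40

Square k = 1,…,20 (k and 41−k give the same square):
1²=1, 2²=4, 3²=9, 4²=16, 5²=25, 6²=36, 7²≡8, 8²≡23, 9²≡40, 10²≡18, 11²≡39, 12²≡21, 13²≡5, 14²≡32, 15²≡20, 16²≡10, 17²≡2, 18²≡37, 19²≡33, 20²≡31 (mod 41).
So the quadratic residues mod 41 are {1, 2, 4, 5, 8, 9, 10, 16, 18, 20, 21, 23, 25, 31, 32, 33, 36, 37, 39, 40}.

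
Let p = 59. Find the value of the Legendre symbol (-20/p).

First reduce: -20 ≡ 39 (mod 59).
Reciprocity: 39 ≡ 3 and 59 ≡ 3 (mod 4), so (39/59) = −(59/39).
Reduce top mod 39: now compute (20/39).
Pull out 2^2: since 39 ≡ 7 (mod 8), (2/39) = +1, so (2/39)^2 = +1.
Reciprocity: 5 ≡ 1 and 39 ≡ 3 (mod 4), so (5/39) = +(39/5).
Reduce top mod 5: now compute (4/5).
Pull out 2^2: since 5 ≡ 5 (mod 8), (2/5) = -1, so (2/5)^2 = +1.
Reached (1/5) = 1. Collecting the sign flips along the way, the symbol is -1.

-1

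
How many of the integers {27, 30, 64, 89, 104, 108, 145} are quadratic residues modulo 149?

(27/149) = -1 → non-residue.
(30/149) = +1 → QR.
(64/149) = +1 → QR.
(89/149) = -1 → non-residue.
(104/149) = +1 → QR.
(108/149) = -1 → non-residue.
(145/149) = +1 → QR.
Total quadratic residues among the 7: 4.

4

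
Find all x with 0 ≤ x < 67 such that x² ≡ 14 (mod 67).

9, 58

Since 67 ≡ 3 (mod 4), a square root of 14 is 14^((67+1)/4) = 14^17 mod 67.
Repeated squaring: 14^2≡62, 14^4≡25, 14^8≡22, 14^16≡15 (mod 67).
14^17 = 14^(16+1) ≡ 9 (mod 67).
Check: 9² = 81 ≡ 14 (mod 67). The two roots are 9 and 58.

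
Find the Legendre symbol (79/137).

Euler's criterion: (79/137) ≡ 79^68 (mod 137).
79^2 ≡ 76 (mod 137)
79^4 ≡ 22 (mod 137)
79^8 ≡ 73 (mod 137)
79^16 ≡ 123 (mod 137)
79^32 ≡ 59 (mod 137)
79^64 ≡ 56 (mod 137)
79^68 = 79^(64+4) ≡ 136 (mod 137).
Result is 136 ≡ −1, so (79/137) = −1.

-1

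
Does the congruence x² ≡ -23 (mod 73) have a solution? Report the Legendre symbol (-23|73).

1

First reduce: -23 ≡ 50 (mod 73).
Pull out 2: since 73 ≡ 1 (mod 8), (2/73) = +1.
Reciprocity: 25 ≡ 1 and 73 ≡ 1 (mod 4), so (25/73) = +(73/25).
Reduce top mod 25: now compute (23/25).
Reciprocity: 23 ≡ 3 and 25 ≡ 1 (mod 4), so (23/25) = +(25/23).
Reduce top mod 23: now compute (2/23).
Pull out 2: since 23 ≡ 7 (mod 8), (2/23) = +1.
Reached (1/23) = 1. Collecting the sign flips along the way, the symbol is +1.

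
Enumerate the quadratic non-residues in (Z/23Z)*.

5, 7, 10, 11, 14, 15, 17, 19, 20, 21, 22

Square k = 1,…,11 (k and 23−k give the same square):
1²=1, 2²=4, 3²=9, 4²=16, 5²≡2, 6²≡13, 7²≡3, 8²≡18, 9²≡12, 10²≡8, 11²≡6 (mod 23).
The residues are {1, 2, 3, 4, 6, 8, 9, 12, 13, 16, 18}; the non-residues are the remaining 11 nonzero classes.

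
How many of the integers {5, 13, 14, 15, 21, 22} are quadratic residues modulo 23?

(5/23) = -1 → non-residue.
(13/23) = +1 → QR.
(14/23) = -1 → non-residue.
(15/23) = -1 → non-residue.
(21/23) = -1 → non-residue.
(22/23) = -1 → non-residue.
Total quadratic residues among the 6: 1.

1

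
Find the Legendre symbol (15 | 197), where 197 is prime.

1

Reciprocity: 15 ≡ 3 and 197 ≡ 1 (mod 4), so (15/197) = +(197/15).
Reduce top mod 15: now compute (2/15).
Pull out 2: since 15 ≡ 7 (mod 8), (2/15) = +1.
Reached (1/15) = 1. Collecting the sign flips along the way, the symbol is +1.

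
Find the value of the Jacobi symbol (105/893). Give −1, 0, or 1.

Reciprocity: 105 ≡ 1 and 893 ≡ 1 (mod 4), so (105/893) = +(893/105).
Reduce top mod 105: now compute (53/105).
Reciprocity: 53 ≡ 1 and 105 ≡ 1 (mod 4), so (53/105) = +(105/53).
Reduce top mod 53: now compute (52/53).
Pull out 2^2: since 53 ≡ 5 (mod 8), (2/53) = -1, so (2/53)^2 = +1.
Reciprocity: 13 ≡ 1 and 53 ≡ 1 (mod 4), so (13/53) = +(53/13).
Reduce top mod 13: now compute (1/13).
Reached (1/13) = 1. Collecting the sign flips along the way, the symbol is +1.

1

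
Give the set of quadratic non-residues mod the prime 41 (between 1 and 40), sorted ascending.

3 6 7 11 12 13 14 15 17 19 22 24 26 27 28 29 30 34 35 38

Square k = 1,…,20 (k and 41−k give the same square):
1²=1, 2²=4, 3²=9, 4²=16, 5²=25, 6²=36, 7²≡8, 8²≡23, 9²≡40, 10²≡18, 11²≡39, 12²≡21, 13²≡5, 14²≡32, 15²≡20, 16²≡10, 17²≡2, 18²≡37, 19²≡33, 20²≡31 (mod 41).
The residues are {1, 2, 4, 5, 8, 9, 10, 16, 18, 20, 21, 23, 25, 31, 32, 33, 36, 37, 39, 40}; the non-residues are the remaining 20 nonzero classes.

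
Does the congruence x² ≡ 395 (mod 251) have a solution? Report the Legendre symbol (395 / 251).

1

First reduce: 395 ≡ 144 (mod 251).
Pull out 2^4: since 251 ≡ 3 (mod 8), (2/251) = -1, so (2/251)^4 = +1.
Reciprocity: 9 ≡ 1 and 251 ≡ 3 (mod 4), so (9/251) = +(251/9).
Reduce top mod 9: now compute (8/9).
Pull out 2^3: since 9 ≡ 1 (mod 8), (2/9) = +1, so (2/9)^3 = +1.
Reached (1/9) = 1. Collecting the sign flips along the way, the symbol is +1.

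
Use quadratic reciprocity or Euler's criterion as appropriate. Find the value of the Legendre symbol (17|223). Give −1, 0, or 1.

1

Reciprocity: 17 ≡ 1 and 223 ≡ 3 (mod 4), so (17/223) = +(223/17).
Reduce top mod 17: now compute (2/17).
Pull out 2: since 17 ≡ 1 (mod 8), (2/17) = +1.
Reached (1/17) = 1. Collecting the sign flips along the way, the symbol is +1.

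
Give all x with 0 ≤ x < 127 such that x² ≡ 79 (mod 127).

29, 98

Since 127 ≡ 3 (mod 4), a square root of 79 is 79^((127+1)/4) = 79^32 mod 127.
Repeated squaring: 79^2≡18, 79^4≡70, 79^8≡74, 79^16≡15, 79^32≡98 (mod 127).
79^32 = 79^(32) ≡ 98 (mod 127).
Check: 98² = 9604 ≡ 79 (mod 127). The two roots are 29 and 98.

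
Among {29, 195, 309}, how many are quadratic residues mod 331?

(29/331) = -1 → non-residue.
(195/331) = +1 → QR.
(309/331) = -1 → non-residue.
Total quadratic residues among the 3: 1.

1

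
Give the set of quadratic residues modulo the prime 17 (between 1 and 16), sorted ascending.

Square k = 1,…,8 (k and 17−k give the same square):
1²=1, 2²=4, 3²=9, 4²=16, 5²≡8, 6²≡2, 7²≡15, 8²≡13 (mod 17).
So the quadratic residues mod 17 are {1, 2, 4, 8, 9, 13, 15, 16}.

1,2,4,8,9,13,15,16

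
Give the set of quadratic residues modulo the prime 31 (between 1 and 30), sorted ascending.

1, 2, 4, 5, 7, 8, 9, 10, 14, 16, 18, 19, 20, 25, 28

Square k = 1,…,15 (k and 31−k give the same square):
1²=1, 2²=4, 3²=9, 4²=16, 5²=25, 6²≡5, 7²≡18, 8²≡2, 9²≡19, 10²≡7, 11²≡28, 12²≡20, 13²≡14, 14²≡10, 15²≡8 (mod 31).
So the quadratic residues mod 31 are {1, 2, 4, 5, 7, 8, 9, 10, 14, 16, 18, 19, 20, 25, 28}.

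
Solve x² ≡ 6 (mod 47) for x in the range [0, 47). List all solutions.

10, 37

Since 47 ≡ 3 (mod 4), a square root of 6 is 6^((47+1)/4) = 6^12 mod 47.
Repeated squaring: 6^2≡36, 6^4≡27, 6^8≡24 (mod 47).
6^12 = 6^(8+4) ≡ 37 (mod 47).
Check: 37² = 1369 ≡ 6 (mod 47). The two roots are 10 and 37.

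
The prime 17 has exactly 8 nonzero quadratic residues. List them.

Square k = 1,…,8 (k and 17−k give the same square):
1²=1, 2²=4, 3²=9, 4²=16, 5²≡8, 6²≡2, 7²≡15, 8²≡13 (mod 17).
So the quadratic residues mod 17 are {1, 2, 4, 8, 9, 13, 15, 16}.

1 2 4 8 9 13 15 16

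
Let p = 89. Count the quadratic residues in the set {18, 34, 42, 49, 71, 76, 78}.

6

(18/89) = +1 → QR.
(34/89) = +1 → QR.
(42/89) = +1 → QR.
(49/89) = +1 → QR.
(71/89) = +1 → QR.
(76/89) = -1 → non-residue.
(78/89) = +1 → QR.
Total quadratic residues among the 7: 6.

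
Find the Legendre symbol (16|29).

Pull out 2^4: since 29 ≡ 5 (mod 8), (2/29) = -1, so (2/29)^4 = +1.
Reached (1/29) = 1. Collecting the sign flips along the way, the symbol is +1.

1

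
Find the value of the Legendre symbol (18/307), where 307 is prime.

Pull out 2: since 307 ≡ 3 (mod 8), (2/307) = -1.
Reciprocity: 9 ≡ 1 and 307 ≡ 3 (mod 4), so (9/307) = +(307/9).
Reduce top mod 9: now compute (1/9).
Reached (1/9) = 1. Collecting the sign flips along the way, the symbol is -1.

-1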